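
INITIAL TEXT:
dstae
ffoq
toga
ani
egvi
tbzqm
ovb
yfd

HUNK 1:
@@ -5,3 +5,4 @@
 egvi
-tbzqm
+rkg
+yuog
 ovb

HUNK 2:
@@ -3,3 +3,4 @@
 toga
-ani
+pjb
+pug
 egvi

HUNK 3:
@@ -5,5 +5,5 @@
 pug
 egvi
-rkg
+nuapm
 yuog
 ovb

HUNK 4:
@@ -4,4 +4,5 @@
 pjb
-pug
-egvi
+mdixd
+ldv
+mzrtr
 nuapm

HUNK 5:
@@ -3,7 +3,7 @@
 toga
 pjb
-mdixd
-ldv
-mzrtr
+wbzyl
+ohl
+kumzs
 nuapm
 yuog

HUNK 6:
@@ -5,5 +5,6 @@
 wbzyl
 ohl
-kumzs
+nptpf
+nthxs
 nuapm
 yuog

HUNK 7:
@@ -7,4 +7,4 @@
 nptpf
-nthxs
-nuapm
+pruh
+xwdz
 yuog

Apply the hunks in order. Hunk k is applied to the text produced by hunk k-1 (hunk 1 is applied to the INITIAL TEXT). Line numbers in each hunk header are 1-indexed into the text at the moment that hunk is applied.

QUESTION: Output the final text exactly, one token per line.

Hunk 1: at line 5 remove [tbzqm] add [rkg,yuog] -> 9 lines: dstae ffoq toga ani egvi rkg yuog ovb yfd
Hunk 2: at line 3 remove [ani] add [pjb,pug] -> 10 lines: dstae ffoq toga pjb pug egvi rkg yuog ovb yfd
Hunk 3: at line 5 remove [rkg] add [nuapm] -> 10 lines: dstae ffoq toga pjb pug egvi nuapm yuog ovb yfd
Hunk 4: at line 4 remove [pug,egvi] add [mdixd,ldv,mzrtr] -> 11 lines: dstae ffoq toga pjb mdixd ldv mzrtr nuapm yuog ovb yfd
Hunk 5: at line 3 remove [mdixd,ldv,mzrtr] add [wbzyl,ohl,kumzs] -> 11 lines: dstae ffoq toga pjb wbzyl ohl kumzs nuapm yuog ovb yfd
Hunk 6: at line 5 remove [kumzs] add [nptpf,nthxs] -> 12 lines: dstae ffoq toga pjb wbzyl ohl nptpf nthxs nuapm yuog ovb yfd
Hunk 7: at line 7 remove [nthxs,nuapm] add [pruh,xwdz] -> 12 lines: dstae ffoq toga pjb wbzyl ohl nptpf pruh xwdz yuog ovb yfd

Answer: dstae
ffoq
toga
pjb
wbzyl
ohl
nptpf
pruh
xwdz
yuog
ovb
yfd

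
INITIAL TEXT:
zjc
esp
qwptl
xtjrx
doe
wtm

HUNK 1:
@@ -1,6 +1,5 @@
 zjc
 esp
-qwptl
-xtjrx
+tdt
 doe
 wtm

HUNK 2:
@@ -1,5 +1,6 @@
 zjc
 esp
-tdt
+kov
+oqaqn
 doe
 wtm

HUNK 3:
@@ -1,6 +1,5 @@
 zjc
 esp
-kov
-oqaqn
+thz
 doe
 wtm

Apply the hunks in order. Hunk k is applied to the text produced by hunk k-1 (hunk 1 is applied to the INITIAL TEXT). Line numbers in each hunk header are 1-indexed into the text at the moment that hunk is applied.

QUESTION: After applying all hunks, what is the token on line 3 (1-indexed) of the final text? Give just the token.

Hunk 1: at line 1 remove [qwptl,xtjrx] add [tdt] -> 5 lines: zjc esp tdt doe wtm
Hunk 2: at line 1 remove [tdt] add [kov,oqaqn] -> 6 lines: zjc esp kov oqaqn doe wtm
Hunk 3: at line 1 remove [kov,oqaqn] add [thz] -> 5 lines: zjc esp thz doe wtm
Final line 3: thz

Answer: thz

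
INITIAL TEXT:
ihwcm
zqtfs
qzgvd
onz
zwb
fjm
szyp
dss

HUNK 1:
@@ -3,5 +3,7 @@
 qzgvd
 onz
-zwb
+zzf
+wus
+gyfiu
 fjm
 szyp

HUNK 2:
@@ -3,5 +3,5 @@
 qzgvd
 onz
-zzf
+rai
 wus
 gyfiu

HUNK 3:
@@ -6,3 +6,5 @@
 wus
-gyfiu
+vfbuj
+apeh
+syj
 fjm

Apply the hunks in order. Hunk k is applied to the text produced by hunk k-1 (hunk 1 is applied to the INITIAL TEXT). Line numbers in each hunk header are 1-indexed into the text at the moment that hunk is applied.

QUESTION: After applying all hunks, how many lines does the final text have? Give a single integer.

Hunk 1: at line 3 remove [zwb] add [zzf,wus,gyfiu] -> 10 lines: ihwcm zqtfs qzgvd onz zzf wus gyfiu fjm szyp dss
Hunk 2: at line 3 remove [zzf] add [rai] -> 10 lines: ihwcm zqtfs qzgvd onz rai wus gyfiu fjm szyp dss
Hunk 3: at line 6 remove [gyfiu] add [vfbuj,apeh,syj] -> 12 lines: ihwcm zqtfs qzgvd onz rai wus vfbuj apeh syj fjm szyp dss
Final line count: 12

Answer: 12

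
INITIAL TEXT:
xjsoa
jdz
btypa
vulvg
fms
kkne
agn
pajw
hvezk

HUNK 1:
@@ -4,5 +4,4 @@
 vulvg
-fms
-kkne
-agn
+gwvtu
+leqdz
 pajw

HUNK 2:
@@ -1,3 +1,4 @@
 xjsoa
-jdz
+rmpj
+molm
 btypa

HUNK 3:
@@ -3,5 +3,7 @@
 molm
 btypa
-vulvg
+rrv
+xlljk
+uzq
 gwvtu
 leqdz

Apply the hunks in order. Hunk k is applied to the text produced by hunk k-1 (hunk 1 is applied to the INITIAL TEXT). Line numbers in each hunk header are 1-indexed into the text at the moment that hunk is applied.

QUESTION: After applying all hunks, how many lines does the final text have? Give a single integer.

Hunk 1: at line 4 remove [fms,kkne,agn] add [gwvtu,leqdz] -> 8 lines: xjsoa jdz btypa vulvg gwvtu leqdz pajw hvezk
Hunk 2: at line 1 remove [jdz] add [rmpj,molm] -> 9 lines: xjsoa rmpj molm btypa vulvg gwvtu leqdz pajw hvezk
Hunk 3: at line 3 remove [vulvg] add [rrv,xlljk,uzq] -> 11 lines: xjsoa rmpj molm btypa rrv xlljk uzq gwvtu leqdz pajw hvezk
Final line count: 11

Answer: 11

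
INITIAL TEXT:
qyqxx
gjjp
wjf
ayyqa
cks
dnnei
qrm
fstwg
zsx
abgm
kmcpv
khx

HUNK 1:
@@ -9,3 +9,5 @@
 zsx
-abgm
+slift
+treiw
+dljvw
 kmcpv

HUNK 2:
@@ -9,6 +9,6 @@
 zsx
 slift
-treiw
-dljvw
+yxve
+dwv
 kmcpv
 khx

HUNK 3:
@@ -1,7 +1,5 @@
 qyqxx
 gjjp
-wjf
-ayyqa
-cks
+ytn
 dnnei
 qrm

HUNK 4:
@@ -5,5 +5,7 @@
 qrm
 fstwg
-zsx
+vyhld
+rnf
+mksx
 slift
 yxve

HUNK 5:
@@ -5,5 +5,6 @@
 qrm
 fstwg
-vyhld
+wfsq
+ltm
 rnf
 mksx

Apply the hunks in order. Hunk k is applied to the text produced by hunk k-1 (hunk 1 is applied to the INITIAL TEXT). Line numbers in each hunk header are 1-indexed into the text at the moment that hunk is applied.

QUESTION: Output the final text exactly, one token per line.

Answer: qyqxx
gjjp
ytn
dnnei
qrm
fstwg
wfsq
ltm
rnf
mksx
slift
yxve
dwv
kmcpv
khx

Derivation:
Hunk 1: at line 9 remove [abgm] add [slift,treiw,dljvw] -> 14 lines: qyqxx gjjp wjf ayyqa cks dnnei qrm fstwg zsx slift treiw dljvw kmcpv khx
Hunk 2: at line 9 remove [treiw,dljvw] add [yxve,dwv] -> 14 lines: qyqxx gjjp wjf ayyqa cks dnnei qrm fstwg zsx slift yxve dwv kmcpv khx
Hunk 3: at line 1 remove [wjf,ayyqa,cks] add [ytn] -> 12 lines: qyqxx gjjp ytn dnnei qrm fstwg zsx slift yxve dwv kmcpv khx
Hunk 4: at line 5 remove [zsx] add [vyhld,rnf,mksx] -> 14 lines: qyqxx gjjp ytn dnnei qrm fstwg vyhld rnf mksx slift yxve dwv kmcpv khx
Hunk 5: at line 5 remove [vyhld] add [wfsq,ltm] -> 15 lines: qyqxx gjjp ytn dnnei qrm fstwg wfsq ltm rnf mksx slift yxve dwv kmcpv khx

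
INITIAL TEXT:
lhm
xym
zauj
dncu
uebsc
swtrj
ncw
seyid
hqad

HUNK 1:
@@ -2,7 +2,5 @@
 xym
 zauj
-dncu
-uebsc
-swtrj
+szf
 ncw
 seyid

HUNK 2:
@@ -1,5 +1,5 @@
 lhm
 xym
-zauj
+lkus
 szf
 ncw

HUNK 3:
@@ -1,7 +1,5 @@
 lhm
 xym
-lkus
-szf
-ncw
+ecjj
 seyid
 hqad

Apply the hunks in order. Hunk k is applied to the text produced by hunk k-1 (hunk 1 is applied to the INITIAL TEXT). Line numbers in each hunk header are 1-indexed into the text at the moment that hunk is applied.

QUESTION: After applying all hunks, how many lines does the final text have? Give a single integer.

Hunk 1: at line 2 remove [dncu,uebsc,swtrj] add [szf] -> 7 lines: lhm xym zauj szf ncw seyid hqad
Hunk 2: at line 1 remove [zauj] add [lkus] -> 7 lines: lhm xym lkus szf ncw seyid hqad
Hunk 3: at line 1 remove [lkus,szf,ncw] add [ecjj] -> 5 lines: lhm xym ecjj seyid hqad
Final line count: 5

Answer: 5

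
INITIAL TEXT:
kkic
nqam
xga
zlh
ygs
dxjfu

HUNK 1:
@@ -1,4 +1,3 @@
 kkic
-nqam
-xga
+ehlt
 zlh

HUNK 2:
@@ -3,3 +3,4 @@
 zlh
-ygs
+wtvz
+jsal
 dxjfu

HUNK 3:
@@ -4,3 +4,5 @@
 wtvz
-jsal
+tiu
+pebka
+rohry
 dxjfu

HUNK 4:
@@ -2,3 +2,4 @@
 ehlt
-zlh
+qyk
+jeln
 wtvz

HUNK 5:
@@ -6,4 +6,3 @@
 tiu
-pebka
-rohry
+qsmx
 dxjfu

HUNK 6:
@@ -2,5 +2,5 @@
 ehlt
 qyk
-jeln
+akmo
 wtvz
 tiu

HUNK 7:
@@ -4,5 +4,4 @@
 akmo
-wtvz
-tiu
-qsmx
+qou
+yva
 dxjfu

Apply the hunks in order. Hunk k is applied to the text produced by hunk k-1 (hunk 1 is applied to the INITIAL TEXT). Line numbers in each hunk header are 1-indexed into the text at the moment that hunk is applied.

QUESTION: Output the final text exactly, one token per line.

Hunk 1: at line 1 remove [nqam,xga] add [ehlt] -> 5 lines: kkic ehlt zlh ygs dxjfu
Hunk 2: at line 3 remove [ygs] add [wtvz,jsal] -> 6 lines: kkic ehlt zlh wtvz jsal dxjfu
Hunk 3: at line 4 remove [jsal] add [tiu,pebka,rohry] -> 8 lines: kkic ehlt zlh wtvz tiu pebka rohry dxjfu
Hunk 4: at line 2 remove [zlh] add [qyk,jeln] -> 9 lines: kkic ehlt qyk jeln wtvz tiu pebka rohry dxjfu
Hunk 5: at line 6 remove [pebka,rohry] add [qsmx] -> 8 lines: kkic ehlt qyk jeln wtvz tiu qsmx dxjfu
Hunk 6: at line 2 remove [jeln] add [akmo] -> 8 lines: kkic ehlt qyk akmo wtvz tiu qsmx dxjfu
Hunk 7: at line 4 remove [wtvz,tiu,qsmx] add [qou,yva] -> 7 lines: kkic ehlt qyk akmo qou yva dxjfu

Answer: kkic
ehlt
qyk
akmo
qou
yva
dxjfu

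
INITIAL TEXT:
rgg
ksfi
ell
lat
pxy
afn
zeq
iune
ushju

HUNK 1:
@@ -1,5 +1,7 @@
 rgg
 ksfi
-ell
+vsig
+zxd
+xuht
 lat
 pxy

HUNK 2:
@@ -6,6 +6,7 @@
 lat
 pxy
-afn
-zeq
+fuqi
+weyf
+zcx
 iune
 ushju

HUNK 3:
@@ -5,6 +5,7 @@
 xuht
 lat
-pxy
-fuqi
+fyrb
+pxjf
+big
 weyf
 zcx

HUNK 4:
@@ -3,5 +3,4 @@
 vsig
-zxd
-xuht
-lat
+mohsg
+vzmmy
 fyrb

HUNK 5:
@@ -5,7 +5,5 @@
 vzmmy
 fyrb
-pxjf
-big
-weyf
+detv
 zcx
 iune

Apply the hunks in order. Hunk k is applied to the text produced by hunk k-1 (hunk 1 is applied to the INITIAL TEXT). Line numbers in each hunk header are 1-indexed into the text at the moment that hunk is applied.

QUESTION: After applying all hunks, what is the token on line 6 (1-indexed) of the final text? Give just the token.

Hunk 1: at line 1 remove [ell] add [vsig,zxd,xuht] -> 11 lines: rgg ksfi vsig zxd xuht lat pxy afn zeq iune ushju
Hunk 2: at line 6 remove [afn,zeq] add [fuqi,weyf,zcx] -> 12 lines: rgg ksfi vsig zxd xuht lat pxy fuqi weyf zcx iune ushju
Hunk 3: at line 5 remove [pxy,fuqi] add [fyrb,pxjf,big] -> 13 lines: rgg ksfi vsig zxd xuht lat fyrb pxjf big weyf zcx iune ushju
Hunk 4: at line 3 remove [zxd,xuht,lat] add [mohsg,vzmmy] -> 12 lines: rgg ksfi vsig mohsg vzmmy fyrb pxjf big weyf zcx iune ushju
Hunk 5: at line 5 remove [pxjf,big,weyf] add [detv] -> 10 lines: rgg ksfi vsig mohsg vzmmy fyrb detv zcx iune ushju
Final line 6: fyrb

Answer: fyrb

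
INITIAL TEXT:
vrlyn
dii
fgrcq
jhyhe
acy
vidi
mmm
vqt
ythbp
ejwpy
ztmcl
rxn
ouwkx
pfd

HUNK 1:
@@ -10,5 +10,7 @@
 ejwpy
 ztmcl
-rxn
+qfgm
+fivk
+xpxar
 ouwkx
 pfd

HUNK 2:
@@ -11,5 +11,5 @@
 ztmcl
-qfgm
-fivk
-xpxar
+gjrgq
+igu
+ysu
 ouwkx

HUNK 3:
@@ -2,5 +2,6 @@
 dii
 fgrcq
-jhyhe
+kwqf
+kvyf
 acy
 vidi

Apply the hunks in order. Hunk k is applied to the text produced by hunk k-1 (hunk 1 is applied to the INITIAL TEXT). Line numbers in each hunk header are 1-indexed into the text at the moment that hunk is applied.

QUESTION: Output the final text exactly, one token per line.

Hunk 1: at line 10 remove [rxn] add [qfgm,fivk,xpxar] -> 16 lines: vrlyn dii fgrcq jhyhe acy vidi mmm vqt ythbp ejwpy ztmcl qfgm fivk xpxar ouwkx pfd
Hunk 2: at line 11 remove [qfgm,fivk,xpxar] add [gjrgq,igu,ysu] -> 16 lines: vrlyn dii fgrcq jhyhe acy vidi mmm vqt ythbp ejwpy ztmcl gjrgq igu ysu ouwkx pfd
Hunk 3: at line 2 remove [jhyhe] add [kwqf,kvyf] -> 17 lines: vrlyn dii fgrcq kwqf kvyf acy vidi mmm vqt ythbp ejwpy ztmcl gjrgq igu ysu ouwkx pfd

Answer: vrlyn
dii
fgrcq
kwqf
kvyf
acy
vidi
mmm
vqt
ythbp
ejwpy
ztmcl
gjrgq
igu
ysu
ouwkx
pfd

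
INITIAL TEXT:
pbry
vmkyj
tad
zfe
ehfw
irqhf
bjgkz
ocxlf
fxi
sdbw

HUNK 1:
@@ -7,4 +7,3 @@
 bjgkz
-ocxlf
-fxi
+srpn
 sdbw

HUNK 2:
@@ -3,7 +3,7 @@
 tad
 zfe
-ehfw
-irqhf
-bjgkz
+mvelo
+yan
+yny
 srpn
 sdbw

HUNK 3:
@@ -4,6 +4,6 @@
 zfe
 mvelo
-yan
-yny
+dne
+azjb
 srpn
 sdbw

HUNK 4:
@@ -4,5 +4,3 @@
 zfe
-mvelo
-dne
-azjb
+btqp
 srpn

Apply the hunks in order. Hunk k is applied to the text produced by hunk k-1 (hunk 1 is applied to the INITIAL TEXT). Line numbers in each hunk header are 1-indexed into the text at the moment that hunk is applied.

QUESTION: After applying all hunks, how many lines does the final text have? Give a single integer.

Hunk 1: at line 7 remove [ocxlf,fxi] add [srpn] -> 9 lines: pbry vmkyj tad zfe ehfw irqhf bjgkz srpn sdbw
Hunk 2: at line 3 remove [ehfw,irqhf,bjgkz] add [mvelo,yan,yny] -> 9 lines: pbry vmkyj tad zfe mvelo yan yny srpn sdbw
Hunk 3: at line 4 remove [yan,yny] add [dne,azjb] -> 9 lines: pbry vmkyj tad zfe mvelo dne azjb srpn sdbw
Hunk 4: at line 4 remove [mvelo,dne,azjb] add [btqp] -> 7 lines: pbry vmkyj tad zfe btqp srpn sdbw
Final line count: 7

Answer: 7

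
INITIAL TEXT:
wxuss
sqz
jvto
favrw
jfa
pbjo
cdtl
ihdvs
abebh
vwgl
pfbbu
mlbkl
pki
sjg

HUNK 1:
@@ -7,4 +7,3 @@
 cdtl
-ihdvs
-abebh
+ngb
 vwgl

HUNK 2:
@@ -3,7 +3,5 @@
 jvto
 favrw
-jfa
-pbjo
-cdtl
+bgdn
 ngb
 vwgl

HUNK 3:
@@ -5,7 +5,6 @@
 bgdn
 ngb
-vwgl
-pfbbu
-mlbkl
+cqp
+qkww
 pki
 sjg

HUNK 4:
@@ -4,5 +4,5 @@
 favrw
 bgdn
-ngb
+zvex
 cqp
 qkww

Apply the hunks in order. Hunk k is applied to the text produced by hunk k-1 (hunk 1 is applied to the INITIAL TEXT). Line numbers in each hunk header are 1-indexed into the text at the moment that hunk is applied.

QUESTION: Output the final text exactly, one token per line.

Answer: wxuss
sqz
jvto
favrw
bgdn
zvex
cqp
qkww
pki
sjg

Derivation:
Hunk 1: at line 7 remove [ihdvs,abebh] add [ngb] -> 13 lines: wxuss sqz jvto favrw jfa pbjo cdtl ngb vwgl pfbbu mlbkl pki sjg
Hunk 2: at line 3 remove [jfa,pbjo,cdtl] add [bgdn] -> 11 lines: wxuss sqz jvto favrw bgdn ngb vwgl pfbbu mlbkl pki sjg
Hunk 3: at line 5 remove [vwgl,pfbbu,mlbkl] add [cqp,qkww] -> 10 lines: wxuss sqz jvto favrw bgdn ngb cqp qkww pki sjg
Hunk 4: at line 4 remove [ngb] add [zvex] -> 10 lines: wxuss sqz jvto favrw bgdn zvex cqp qkww pki sjg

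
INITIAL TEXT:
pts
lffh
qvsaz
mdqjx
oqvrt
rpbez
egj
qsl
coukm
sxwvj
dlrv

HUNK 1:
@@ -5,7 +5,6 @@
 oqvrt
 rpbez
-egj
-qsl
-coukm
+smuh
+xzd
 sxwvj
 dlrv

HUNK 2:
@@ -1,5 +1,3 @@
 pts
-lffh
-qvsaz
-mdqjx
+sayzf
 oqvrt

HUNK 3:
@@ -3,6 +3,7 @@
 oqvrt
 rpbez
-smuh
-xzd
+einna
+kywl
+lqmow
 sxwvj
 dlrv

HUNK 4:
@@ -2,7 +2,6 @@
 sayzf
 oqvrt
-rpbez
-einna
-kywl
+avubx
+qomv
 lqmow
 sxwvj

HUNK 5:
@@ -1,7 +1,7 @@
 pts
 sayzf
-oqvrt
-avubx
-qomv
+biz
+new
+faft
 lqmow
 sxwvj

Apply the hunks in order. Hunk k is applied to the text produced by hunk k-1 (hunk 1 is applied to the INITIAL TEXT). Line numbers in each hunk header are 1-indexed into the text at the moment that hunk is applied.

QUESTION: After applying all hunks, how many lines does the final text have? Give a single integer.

Answer: 8

Derivation:
Hunk 1: at line 5 remove [egj,qsl,coukm] add [smuh,xzd] -> 10 lines: pts lffh qvsaz mdqjx oqvrt rpbez smuh xzd sxwvj dlrv
Hunk 2: at line 1 remove [lffh,qvsaz,mdqjx] add [sayzf] -> 8 lines: pts sayzf oqvrt rpbez smuh xzd sxwvj dlrv
Hunk 3: at line 3 remove [smuh,xzd] add [einna,kywl,lqmow] -> 9 lines: pts sayzf oqvrt rpbez einna kywl lqmow sxwvj dlrv
Hunk 4: at line 2 remove [rpbez,einna,kywl] add [avubx,qomv] -> 8 lines: pts sayzf oqvrt avubx qomv lqmow sxwvj dlrv
Hunk 5: at line 1 remove [oqvrt,avubx,qomv] add [biz,new,faft] -> 8 lines: pts sayzf biz new faft lqmow sxwvj dlrv
Final line count: 8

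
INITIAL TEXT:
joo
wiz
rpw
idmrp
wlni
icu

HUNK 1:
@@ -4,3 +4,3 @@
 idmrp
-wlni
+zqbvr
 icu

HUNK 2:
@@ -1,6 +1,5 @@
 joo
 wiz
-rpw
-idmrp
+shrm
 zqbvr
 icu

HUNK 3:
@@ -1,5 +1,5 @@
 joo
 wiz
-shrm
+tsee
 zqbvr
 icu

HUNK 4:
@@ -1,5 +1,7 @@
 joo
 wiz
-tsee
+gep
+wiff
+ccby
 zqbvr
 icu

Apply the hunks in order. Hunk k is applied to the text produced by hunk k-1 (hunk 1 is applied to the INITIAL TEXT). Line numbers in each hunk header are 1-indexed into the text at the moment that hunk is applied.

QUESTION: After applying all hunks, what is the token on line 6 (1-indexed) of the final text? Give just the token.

Hunk 1: at line 4 remove [wlni] add [zqbvr] -> 6 lines: joo wiz rpw idmrp zqbvr icu
Hunk 2: at line 1 remove [rpw,idmrp] add [shrm] -> 5 lines: joo wiz shrm zqbvr icu
Hunk 3: at line 1 remove [shrm] add [tsee] -> 5 lines: joo wiz tsee zqbvr icu
Hunk 4: at line 1 remove [tsee] add [gep,wiff,ccby] -> 7 lines: joo wiz gep wiff ccby zqbvr icu
Final line 6: zqbvr

Answer: zqbvr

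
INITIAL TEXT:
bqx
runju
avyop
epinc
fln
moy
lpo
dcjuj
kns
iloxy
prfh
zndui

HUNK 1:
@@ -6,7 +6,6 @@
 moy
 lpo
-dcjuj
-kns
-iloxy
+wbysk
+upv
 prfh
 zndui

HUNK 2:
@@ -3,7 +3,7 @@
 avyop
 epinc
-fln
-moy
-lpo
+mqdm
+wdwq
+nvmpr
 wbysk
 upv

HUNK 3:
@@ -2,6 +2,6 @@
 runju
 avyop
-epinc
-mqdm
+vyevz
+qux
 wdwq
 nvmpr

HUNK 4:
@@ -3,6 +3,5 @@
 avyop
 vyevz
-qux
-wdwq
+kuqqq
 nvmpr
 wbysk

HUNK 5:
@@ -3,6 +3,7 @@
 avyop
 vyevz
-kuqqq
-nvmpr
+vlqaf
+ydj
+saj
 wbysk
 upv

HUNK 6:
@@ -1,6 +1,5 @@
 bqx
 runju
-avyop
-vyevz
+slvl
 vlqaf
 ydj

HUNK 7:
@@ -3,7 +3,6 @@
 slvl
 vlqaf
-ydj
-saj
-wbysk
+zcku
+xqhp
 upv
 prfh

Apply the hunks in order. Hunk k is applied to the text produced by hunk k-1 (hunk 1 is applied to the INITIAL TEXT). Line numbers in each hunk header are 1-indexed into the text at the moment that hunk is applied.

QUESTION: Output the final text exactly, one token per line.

Answer: bqx
runju
slvl
vlqaf
zcku
xqhp
upv
prfh
zndui

Derivation:
Hunk 1: at line 6 remove [dcjuj,kns,iloxy] add [wbysk,upv] -> 11 lines: bqx runju avyop epinc fln moy lpo wbysk upv prfh zndui
Hunk 2: at line 3 remove [fln,moy,lpo] add [mqdm,wdwq,nvmpr] -> 11 lines: bqx runju avyop epinc mqdm wdwq nvmpr wbysk upv prfh zndui
Hunk 3: at line 2 remove [epinc,mqdm] add [vyevz,qux] -> 11 lines: bqx runju avyop vyevz qux wdwq nvmpr wbysk upv prfh zndui
Hunk 4: at line 3 remove [qux,wdwq] add [kuqqq] -> 10 lines: bqx runju avyop vyevz kuqqq nvmpr wbysk upv prfh zndui
Hunk 5: at line 3 remove [kuqqq,nvmpr] add [vlqaf,ydj,saj] -> 11 lines: bqx runju avyop vyevz vlqaf ydj saj wbysk upv prfh zndui
Hunk 6: at line 1 remove [avyop,vyevz] add [slvl] -> 10 lines: bqx runju slvl vlqaf ydj saj wbysk upv prfh zndui
Hunk 7: at line 3 remove [ydj,saj,wbysk] add [zcku,xqhp] -> 9 lines: bqx runju slvl vlqaf zcku xqhp upv prfh zndui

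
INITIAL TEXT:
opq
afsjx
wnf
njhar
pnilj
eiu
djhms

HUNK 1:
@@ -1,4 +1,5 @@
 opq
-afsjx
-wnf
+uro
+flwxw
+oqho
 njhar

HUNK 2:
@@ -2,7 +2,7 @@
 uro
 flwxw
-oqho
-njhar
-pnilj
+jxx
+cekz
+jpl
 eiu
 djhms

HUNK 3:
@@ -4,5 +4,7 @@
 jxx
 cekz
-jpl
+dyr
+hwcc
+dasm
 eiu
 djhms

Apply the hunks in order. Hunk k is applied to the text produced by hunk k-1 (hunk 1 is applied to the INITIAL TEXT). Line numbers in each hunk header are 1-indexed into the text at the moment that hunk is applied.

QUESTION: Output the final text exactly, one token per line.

Hunk 1: at line 1 remove [afsjx,wnf] add [uro,flwxw,oqho] -> 8 lines: opq uro flwxw oqho njhar pnilj eiu djhms
Hunk 2: at line 2 remove [oqho,njhar,pnilj] add [jxx,cekz,jpl] -> 8 lines: opq uro flwxw jxx cekz jpl eiu djhms
Hunk 3: at line 4 remove [jpl] add [dyr,hwcc,dasm] -> 10 lines: opq uro flwxw jxx cekz dyr hwcc dasm eiu djhms

Answer: opq
uro
flwxw
jxx
cekz
dyr
hwcc
dasm
eiu
djhms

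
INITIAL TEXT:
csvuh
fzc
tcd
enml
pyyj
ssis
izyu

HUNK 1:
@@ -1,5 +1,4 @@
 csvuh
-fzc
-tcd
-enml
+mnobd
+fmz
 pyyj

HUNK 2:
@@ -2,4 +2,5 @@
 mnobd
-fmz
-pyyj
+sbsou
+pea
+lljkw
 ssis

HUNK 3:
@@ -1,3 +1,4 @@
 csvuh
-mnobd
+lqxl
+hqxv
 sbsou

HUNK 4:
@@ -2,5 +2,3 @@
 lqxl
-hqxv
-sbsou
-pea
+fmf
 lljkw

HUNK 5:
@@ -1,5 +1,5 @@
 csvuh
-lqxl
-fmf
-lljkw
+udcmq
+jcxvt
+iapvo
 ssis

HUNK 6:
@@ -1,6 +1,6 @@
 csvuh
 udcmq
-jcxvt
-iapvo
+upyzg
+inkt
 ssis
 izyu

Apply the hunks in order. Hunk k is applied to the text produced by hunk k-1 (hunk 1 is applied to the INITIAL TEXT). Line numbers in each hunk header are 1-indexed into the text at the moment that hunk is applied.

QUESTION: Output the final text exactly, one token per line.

Hunk 1: at line 1 remove [fzc,tcd,enml] add [mnobd,fmz] -> 6 lines: csvuh mnobd fmz pyyj ssis izyu
Hunk 2: at line 2 remove [fmz,pyyj] add [sbsou,pea,lljkw] -> 7 lines: csvuh mnobd sbsou pea lljkw ssis izyu
Hunk 3: at line 1 remove [mnobd] add [lqxl,hqxv] -> 8 lines: csvuh lqxl hqxv sbsou pea lljkw ssis izyu
Hunk 4: at line 2 remove [hqxv,sbsou,pea] add [fmf] -> 6 lines: csvuh lqxl fmf lljkw ssis izyu
Hunk 5: at line 1 remove [lqxl,fmf,lljkw] add [udcmq,jcxvt,iapvo] -> 6 lines: csvuh udcmq jcxvt iapvo ssis izyu
Hunk 6: at line 1 remove [jcxvt,iapvo] add [upyzg,inkt] -> 6 lines: csvuh udcmq upyzg inkt ssis izyu

Answer: csvuh
udcmq
upyzg
inkt
ssis
izyu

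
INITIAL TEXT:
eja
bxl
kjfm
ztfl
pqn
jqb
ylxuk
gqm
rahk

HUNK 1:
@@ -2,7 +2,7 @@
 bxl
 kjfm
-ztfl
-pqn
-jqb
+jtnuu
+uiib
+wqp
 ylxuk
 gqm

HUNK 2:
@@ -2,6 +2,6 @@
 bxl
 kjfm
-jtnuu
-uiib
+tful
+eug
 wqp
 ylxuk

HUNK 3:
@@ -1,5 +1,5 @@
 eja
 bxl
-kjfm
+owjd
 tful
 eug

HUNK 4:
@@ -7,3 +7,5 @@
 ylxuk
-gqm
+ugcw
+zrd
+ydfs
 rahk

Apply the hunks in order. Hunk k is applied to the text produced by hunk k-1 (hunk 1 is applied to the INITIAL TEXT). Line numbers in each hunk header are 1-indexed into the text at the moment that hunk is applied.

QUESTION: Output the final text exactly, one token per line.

Hunk 1: at line 2 remove [ztfl,pqn,jqb] add [jtnuu,uiib,wqp] -> 9 lines: eja bxl kjfm jtnuu uiib wqp ylxuk gqm rahk
Hunk 2: at line 2 remove [jtnuu,uiib] add [tful,eug] -> 9 lines: eja bxl kjfm tful eug wqp ylxuk gqm rahk
Hunk 3: at line 1 remove [kjfm] add [owjd] -> 9 lines: eja bxl owjd tful eug wqp ylxuk gqm rahk
Hunk 4: at line 7 remove [gqm] add [ugcw,zrd,ydfs] -> 11 lines: eja bxl owjd tful eug wqp ylxuk ugcw zrd ydfs rahk

Answer: eja
bxl
owjd
tful
eug
wqp
ylxuk
ugcw
zrd
ydfs
rahk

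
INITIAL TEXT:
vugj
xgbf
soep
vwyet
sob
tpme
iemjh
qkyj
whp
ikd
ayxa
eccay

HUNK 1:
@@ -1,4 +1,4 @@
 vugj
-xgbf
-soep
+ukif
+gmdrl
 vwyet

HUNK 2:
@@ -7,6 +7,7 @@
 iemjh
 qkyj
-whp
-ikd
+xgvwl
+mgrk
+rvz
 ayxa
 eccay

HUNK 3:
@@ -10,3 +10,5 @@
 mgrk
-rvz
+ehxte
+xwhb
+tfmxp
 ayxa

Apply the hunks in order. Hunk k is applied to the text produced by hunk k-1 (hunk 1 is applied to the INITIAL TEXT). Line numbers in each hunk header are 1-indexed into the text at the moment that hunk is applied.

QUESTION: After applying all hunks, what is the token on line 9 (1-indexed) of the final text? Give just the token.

Answer: xgvwl

Derivation:
Hunk 1: at line 1 remove [xgbf,soep] add [ukif,gmdrl] -> 12 lines: vugj ukif gmdrl vwyet sob tpme iemjh qkyj whp ikd ayxa eccay
Hunk 2: at line 7 remove [whp,ikd] add [xgvwl,mgrk,rvz] -> 13 lines: vugj ukif gmdrl vwyet sob tpme iemjh qkyj xgvwl mgrk rvz ayxa eccay
Hunk 3: at line 10 remove [rvz] add [ehxte,xwhb,tfmxp] -> 15 lines: vugj ukif gmdrl vwyet sob tpme iemjh qkyj xgvwl mgrk ehxte xwhb tfmxp ayxa eccay
Final line 9: xgvwl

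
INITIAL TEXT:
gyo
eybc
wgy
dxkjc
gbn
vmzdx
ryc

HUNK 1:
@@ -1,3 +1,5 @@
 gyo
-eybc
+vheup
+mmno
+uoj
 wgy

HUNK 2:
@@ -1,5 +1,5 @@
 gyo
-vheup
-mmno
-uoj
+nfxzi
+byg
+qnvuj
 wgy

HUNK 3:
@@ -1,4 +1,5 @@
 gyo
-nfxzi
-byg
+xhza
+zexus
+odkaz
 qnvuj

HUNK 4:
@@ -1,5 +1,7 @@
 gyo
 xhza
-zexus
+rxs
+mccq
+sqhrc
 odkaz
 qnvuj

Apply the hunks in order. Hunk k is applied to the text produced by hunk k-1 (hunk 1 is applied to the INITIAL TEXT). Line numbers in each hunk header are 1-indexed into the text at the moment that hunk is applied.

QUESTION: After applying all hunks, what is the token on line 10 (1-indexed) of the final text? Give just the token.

Hunk 1: at line 1 remove [eybc] add [vheup,mmno,uoj] -> 9 lines: gyo vheup mmno uoj wgy dxkjc gbn vmzdx ryc
Hunk 2: at line 1 remove [vheup,mmno,uoj] add [nfxzi,byg,qnvuj] -> 9 lines: gyo nfxzi byg qnvuj wgy dxkjc gbn vmzdx ryc
Hunk 3: at line 1 remove [nfxzi,byg] add [xhza,zexus,odkaz] -> 10 lines: gyo xhza zexus odkaz qnvuj wgy dxkjc gbn vmzdx ryc
Hunk 4: at line 1 remove [zexus] add [rxs,mccq,sqhrc] -> 12 lines: gyo xhza rxs mccq sqhrc odkaz qnvuj wgy dxkjc gbn vmzdx ryc
Final line 10: gbn

Answer: gbn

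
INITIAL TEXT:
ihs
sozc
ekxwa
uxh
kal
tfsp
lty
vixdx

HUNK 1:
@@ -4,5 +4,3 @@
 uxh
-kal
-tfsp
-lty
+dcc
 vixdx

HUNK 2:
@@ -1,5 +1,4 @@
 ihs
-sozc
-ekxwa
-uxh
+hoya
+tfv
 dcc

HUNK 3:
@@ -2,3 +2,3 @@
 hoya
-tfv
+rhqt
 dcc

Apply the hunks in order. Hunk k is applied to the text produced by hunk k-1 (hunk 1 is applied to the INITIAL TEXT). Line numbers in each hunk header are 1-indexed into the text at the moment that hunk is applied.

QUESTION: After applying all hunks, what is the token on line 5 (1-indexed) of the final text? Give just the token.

Hunk 1: at line 4 remove [kal,tfsp,lty] add [dcc] -> 6 lines: ihs sozc ekxwa uxh dcc vixdx
Hunk 2: at line 1 remove [sozc,ekxwa,uxh] add [hoya,tfv] -> 5 lines: ihs hoya tfv dcc vixdx
Hunk 3: at line 2 remove [tfv] add [rhqt] -> 5 lines: ihs hoya rhqt dcc vixdx
Final line 5: vixdx

Answer: vixdx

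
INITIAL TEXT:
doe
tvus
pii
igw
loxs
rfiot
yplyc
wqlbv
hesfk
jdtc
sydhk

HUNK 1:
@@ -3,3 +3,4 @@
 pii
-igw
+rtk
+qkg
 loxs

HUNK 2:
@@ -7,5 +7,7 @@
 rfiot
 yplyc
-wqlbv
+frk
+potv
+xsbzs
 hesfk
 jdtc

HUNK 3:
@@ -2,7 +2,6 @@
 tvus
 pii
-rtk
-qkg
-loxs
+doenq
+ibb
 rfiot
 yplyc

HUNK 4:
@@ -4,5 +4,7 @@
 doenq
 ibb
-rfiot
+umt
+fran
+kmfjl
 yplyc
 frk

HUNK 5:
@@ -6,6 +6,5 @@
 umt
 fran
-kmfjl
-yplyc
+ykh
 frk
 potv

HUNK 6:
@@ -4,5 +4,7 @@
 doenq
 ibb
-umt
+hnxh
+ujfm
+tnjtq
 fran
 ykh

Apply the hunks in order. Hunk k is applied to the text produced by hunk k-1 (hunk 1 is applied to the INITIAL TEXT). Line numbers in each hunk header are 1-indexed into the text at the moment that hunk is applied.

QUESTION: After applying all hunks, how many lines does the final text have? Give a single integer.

Answer: 16

Derivation:
Hunk 1: at line 3 remove [igw] add [rtk,qkg] -> 12 lines: doe tvus pii rtk qkg loxs rfiot yplyc wqlbv hesfk jdtc sydhk
Hunk 2: at line 7 remove [wqlbv] add [frk,potv,xsbzs] -> 14 lines: doe tvus pii rtk qkg loxs rfiot yplyc frk potv xsbzs hesfk jdtc sydhk
Hunk 3: at line 2 remove [rtk,qkg,loxs] add [doenq,ibb] -> 13 lines: doe tvus pii doenq ibb rfiot yplyc frk potv xsbzs hesfk jdtc sydhk
Hunk 4: at line 4 remove [rfiot] add [umt,fran,kmfjl] -> 15 lines: doe tvus pii doenq ibb umt fran kmfjl yplyc frk potv xsbzs hesfk jdtc sydhk
Hunk 5: at line 6 remove [kmfjl,yplyc] add [ykh] -> 14 lines: doe tvus pii doenq ibb umt fran ykh frk potv xsbzs hesfk jdtc sydhk
Hunk 6: at line 4 remove [umt] add [hnxh,ujfm,tnjtq] -> 16 lines: doe tvus pii doenq ibb hnxh ujfm tnjtq fran ykh frk potv xsbzs hesfk jdtc sydhk
Final line count: 16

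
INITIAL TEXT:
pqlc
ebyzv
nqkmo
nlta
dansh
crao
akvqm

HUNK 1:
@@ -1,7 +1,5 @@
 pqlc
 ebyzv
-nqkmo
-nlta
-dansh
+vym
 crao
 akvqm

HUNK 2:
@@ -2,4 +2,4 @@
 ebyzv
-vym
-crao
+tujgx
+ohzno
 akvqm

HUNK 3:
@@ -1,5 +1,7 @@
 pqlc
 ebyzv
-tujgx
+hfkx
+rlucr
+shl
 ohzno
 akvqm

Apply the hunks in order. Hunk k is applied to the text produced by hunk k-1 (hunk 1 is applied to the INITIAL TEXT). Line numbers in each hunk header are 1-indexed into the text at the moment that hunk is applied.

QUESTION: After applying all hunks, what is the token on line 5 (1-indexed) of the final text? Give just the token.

Answer: shl

Derivation:
Hunk 1: at line 1 remove [nqkmo,nlta,dansh] add [vym] -> 5 lines: pqlc ebyzv vym crao akvqm
Hunk 2: at line 2 remove [vym,crao] add [tujgx,ohzno] -> 5 lines: pqlc ebyzv tujgx ohzno akvqm
Hunk 3: at line 1 remove [tujgx] add [hfkx,rlucr,shl] -> 7 lines: pqlc ebyzv hfkx rlucr shl ohzno akvqm
Final line 5: shl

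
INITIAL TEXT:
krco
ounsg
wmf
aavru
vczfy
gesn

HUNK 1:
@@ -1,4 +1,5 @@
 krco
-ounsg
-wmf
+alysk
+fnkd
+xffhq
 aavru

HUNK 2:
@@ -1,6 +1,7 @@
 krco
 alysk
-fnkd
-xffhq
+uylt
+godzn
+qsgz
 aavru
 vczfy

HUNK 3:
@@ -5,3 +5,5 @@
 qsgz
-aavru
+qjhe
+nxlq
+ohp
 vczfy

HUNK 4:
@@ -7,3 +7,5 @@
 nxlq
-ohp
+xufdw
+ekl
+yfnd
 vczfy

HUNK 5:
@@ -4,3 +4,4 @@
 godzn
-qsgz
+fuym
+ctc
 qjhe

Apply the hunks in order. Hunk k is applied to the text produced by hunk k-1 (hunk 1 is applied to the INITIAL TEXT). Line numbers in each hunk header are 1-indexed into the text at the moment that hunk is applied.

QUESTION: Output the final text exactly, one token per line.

Hunk 1: at line 1 remove [ounsg,wmf] add [alysk,fnkd,xffhq] -> 7 lines: krco alysk fnkd xffhq aavru vczfy gesn
Hunk 2: at line 1 remove [fnkd,xffhq] add [uylt,godzn,qsgz] -> 8 lines: krco alysk uylt godzn qsgz aavru vczfy gesn
Hunk 3: at line 5 remove [aavru] add [qjhe,nxlq,ohp] -> 10 lines: krco alysk uylt godzn qsgz qjhe nxlq ohp vczfy gesn
Hunk 4: at line 7 remove [ohp] add [xufdw,ekl,yfnd] -> 12 lines: krco alysk uylt godzn qsgz qjhe nxlq xufdw ekl yfnd vczfy gesn
Hunk 5: at line 4 remove [qsgz] add [fuym,ctc] -> 13 lines: krco alysk uylt godzn fuym ctc qjhe nxlq xufdw ekl yfnd vczfy gesn

Answer: krco
alysk
uylt
godzn
fuym
ctc
qjhe
nxlq
xufdw
ekl
yfnd
vczfy
gesn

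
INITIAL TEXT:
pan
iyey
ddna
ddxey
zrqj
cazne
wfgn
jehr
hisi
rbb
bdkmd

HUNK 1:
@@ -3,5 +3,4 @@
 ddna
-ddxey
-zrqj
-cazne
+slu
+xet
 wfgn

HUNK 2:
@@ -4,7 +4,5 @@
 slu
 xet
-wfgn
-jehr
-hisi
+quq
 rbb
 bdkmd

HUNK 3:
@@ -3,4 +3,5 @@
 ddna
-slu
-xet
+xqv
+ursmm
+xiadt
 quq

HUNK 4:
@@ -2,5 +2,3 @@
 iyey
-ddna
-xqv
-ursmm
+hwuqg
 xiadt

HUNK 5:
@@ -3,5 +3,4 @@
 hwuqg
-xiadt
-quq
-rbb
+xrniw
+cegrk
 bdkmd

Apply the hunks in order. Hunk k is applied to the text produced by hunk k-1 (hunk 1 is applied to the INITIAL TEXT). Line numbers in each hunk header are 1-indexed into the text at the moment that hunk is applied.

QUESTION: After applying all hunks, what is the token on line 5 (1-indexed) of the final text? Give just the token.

Hunk 1: at line 3 remove [ddxey,zrqj,cazne] add [slu,xet] -> 10 lines: pan iyey ddna slu xet wfgn jehr hisi rbb bdkmd
Hunk 2: at line 4 remove [wfgn,jehr,hisi] add [quq] -> 8 lines: pan iyey ddna slu xet quq rbb bdkmd
Hunk 3: at line 3 remove [slu,xet] add [xqv,ursmm,xiadt] -> 9 lines: pan iyey ddna xqv ursmm xiadt quq rbb bdkmd
Hunk 4: at line 2 remove [ddna,xqv,ursmm] add [hwuqg] -> 7 lines: pan iyey hwuqg xiadt quq rbb bdkmd
Hunk 5: at line 3 remove [xiadt,quq,rbb] add [xrniw,cegrk] -> 6 lines: pan iyey hwuqg xrniw cegrk bdkmd
Final line 5: cegrk

Answer: cegrk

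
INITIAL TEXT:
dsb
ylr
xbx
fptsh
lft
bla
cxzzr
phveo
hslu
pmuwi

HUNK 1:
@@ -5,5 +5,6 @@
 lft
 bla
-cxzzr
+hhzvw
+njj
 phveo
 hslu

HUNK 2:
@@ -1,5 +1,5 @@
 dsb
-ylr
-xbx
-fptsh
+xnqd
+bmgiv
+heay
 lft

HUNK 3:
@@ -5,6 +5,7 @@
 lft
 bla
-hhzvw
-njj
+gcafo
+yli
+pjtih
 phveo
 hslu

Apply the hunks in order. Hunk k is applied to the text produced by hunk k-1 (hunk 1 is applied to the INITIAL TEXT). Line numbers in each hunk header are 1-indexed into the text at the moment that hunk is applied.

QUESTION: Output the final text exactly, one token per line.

Answer: dsb
xnqd
bmgiv
heay
lft
bla
gcafo
yli
pjtih
phveo
hslu
pmuwi

Derivation:
Hunk 1: at line 5 remove [cxzzr] add [hhzvw,njj] -> 11 lines: dsb ylr xbx fptsh lft bla hhzvw njj phveo hslu pmuwi
Hunk 2: at line 1 remove [ylr,xbx,fptsh] add [xnqd,bmgiv,heay] -> 11 lines: dsb xnqd bmgiv heay lft bla hhzvw njj phveo hslu pmuwi
Hunk 3: at line 5 remove [hhzvw,njj] add [gcafo,yli,pjtih] -> 12 lines: dsb xnqd bmgiv heay lft bla gcafo yli pjtih phveo hslu pmuwi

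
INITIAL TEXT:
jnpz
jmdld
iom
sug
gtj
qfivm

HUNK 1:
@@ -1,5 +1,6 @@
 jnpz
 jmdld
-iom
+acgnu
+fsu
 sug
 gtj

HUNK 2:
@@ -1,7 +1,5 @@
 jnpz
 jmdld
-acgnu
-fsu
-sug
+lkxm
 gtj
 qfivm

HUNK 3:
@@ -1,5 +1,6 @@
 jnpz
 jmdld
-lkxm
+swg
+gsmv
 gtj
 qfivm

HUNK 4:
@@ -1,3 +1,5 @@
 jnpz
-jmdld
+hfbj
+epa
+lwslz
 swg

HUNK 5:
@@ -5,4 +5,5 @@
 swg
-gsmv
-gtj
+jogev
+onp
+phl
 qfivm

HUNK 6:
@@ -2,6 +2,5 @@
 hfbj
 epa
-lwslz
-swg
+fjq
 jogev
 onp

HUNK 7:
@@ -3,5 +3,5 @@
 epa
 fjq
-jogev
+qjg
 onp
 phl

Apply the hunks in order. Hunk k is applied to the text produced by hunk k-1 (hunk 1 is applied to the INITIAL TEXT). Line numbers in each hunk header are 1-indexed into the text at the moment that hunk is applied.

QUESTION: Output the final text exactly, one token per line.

Answer: jnpz
hfbj
epa
fjq
qjg
onp
phl
qfivm

Derivation:
Hunk 1: at line 1 remove [iom] add [acgnu,fsu] -> 7 lines: jnpz jmdld acgnu fsu sug gtj qfivm
Hunk 2: at line 1 remove [acgnu,fsu,sug] add [lkxm] -> 5 lines: jnpz jmdld lkxm gtj qfivm
Hunk 3: at line 1 remove [lkxm] add [swg,gsmv] -> 6 lines: jnpz jmdld swg gsmv gtj qfivm
Hunk 4: at line 1 remove [jmdld] add [hfbj,epa,lwslz] -> 8 lines: jnpz hfbj epa lwslz swg gsmv gtj qfivm
Hunk 5: at line 5 remove [gsmv,gtj] add [jogev,onp,phl] -> 9 lines: jnpz hfbj epa lwslz swg jogev onp phl qfivm
Hunk 6: at line 2 remove [lwslz,swg] add [fjq] -> 8 lines: jnpz hfbj epa fjq jogev onp phl qfivm
Hunk 7: at line 3 remove [jogev] add [qjg] -> 8 lines: jnpz hfbj epa fjq qjg onp phl qfivm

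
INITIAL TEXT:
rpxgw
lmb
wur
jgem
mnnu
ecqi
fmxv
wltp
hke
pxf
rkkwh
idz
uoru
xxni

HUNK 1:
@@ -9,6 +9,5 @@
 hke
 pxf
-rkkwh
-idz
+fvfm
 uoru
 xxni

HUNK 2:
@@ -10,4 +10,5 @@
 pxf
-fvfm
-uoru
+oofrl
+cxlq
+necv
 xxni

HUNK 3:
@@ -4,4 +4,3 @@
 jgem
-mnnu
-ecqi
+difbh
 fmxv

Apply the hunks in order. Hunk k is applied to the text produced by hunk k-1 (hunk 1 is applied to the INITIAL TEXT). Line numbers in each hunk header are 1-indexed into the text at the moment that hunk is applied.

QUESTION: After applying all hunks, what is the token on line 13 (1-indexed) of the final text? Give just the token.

Answer: xxni

Derivation:
Hunk 1: at line 9 remove [rkkwh,idz] add [fvfm] -> 13 lines: rpxgw lmb wur jgem mnnu ecqi fmxv wltp hke pxf fvfm uoru xxni
Hunk 2: at line 10 remove [fvfm,uoru] add [oofrl,cxlq,necv] -> 14 lines: rpxgw lmb wur jgem mnnu ecqi fmxv wltp hke pxf oofrl cxlq necv xxni
Hunk 3: at line 4 remove [mnnu,ecqi] add [difbh] -> 13 lines: rpxgw lmb wur jgem difbh fmxv wltp hke pxf oofrl cxlq necv xxni
Final line 13: xxni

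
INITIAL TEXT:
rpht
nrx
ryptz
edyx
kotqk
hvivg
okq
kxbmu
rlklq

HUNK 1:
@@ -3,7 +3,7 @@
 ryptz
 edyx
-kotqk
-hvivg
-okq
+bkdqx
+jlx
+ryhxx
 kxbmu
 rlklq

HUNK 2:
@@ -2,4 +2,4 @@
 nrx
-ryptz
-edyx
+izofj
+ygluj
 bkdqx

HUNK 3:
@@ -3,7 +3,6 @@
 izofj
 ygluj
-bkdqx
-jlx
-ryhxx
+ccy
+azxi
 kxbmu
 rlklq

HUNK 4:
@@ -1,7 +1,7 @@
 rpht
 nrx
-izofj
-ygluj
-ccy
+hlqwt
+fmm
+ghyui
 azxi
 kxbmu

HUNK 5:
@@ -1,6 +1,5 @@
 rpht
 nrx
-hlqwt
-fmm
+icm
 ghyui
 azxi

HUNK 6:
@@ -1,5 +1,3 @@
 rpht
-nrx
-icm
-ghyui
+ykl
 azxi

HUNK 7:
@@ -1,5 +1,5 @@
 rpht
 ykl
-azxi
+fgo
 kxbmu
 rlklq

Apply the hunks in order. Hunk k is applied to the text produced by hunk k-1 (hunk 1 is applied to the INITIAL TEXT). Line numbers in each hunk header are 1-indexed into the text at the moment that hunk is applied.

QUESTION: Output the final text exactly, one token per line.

Answer: rpht
ykl
fgo
kxbmu
rlklq

Derivation:
Hunk 1: at line 3 remove [kotqk,hvivg,okq] add [bkdqx,jlx,ryhxx] -> 9 lines: rpht nrx ryptz edyx bkdqx jlx ryhxx kxbmu rlklq
Hunk 2: at line 2 remove [ryptz,edyx] add [izofj,ygluj] -> 9 lines: rpht nrx izofj ygluj bkdqx jlx ryhxx kxbmu rlklq
Hunk 3: at line 3 remove [bkdqx,jlx,ryhxx] add [ccy,azxi] -> 8 lines: rpht nrx izofj ygluj ccy azxi kxbmu rlklq
Hunk 4: at line 1 remove [izofj,ygluj,ccy] add [hlqwt,fmm,ghyui] -> 8 lines: rpht nrx hlqwt fmm ghyui azxi kxbmu rlklq
Hunk 5: at line 1 remove [hlqwt,fmm] add [icm] -> 7 lines: rpht nrx icm ghyui azxi kxbmu rlklq
Hunk 6: at line 1 remove [nrx,icm,ghyui] add [ykl] -> 5 lines: rpht ykl azxi kxbmu rlklq
Hunk 7: at line 1 remove [azxi] add [fgo] -> 5 lines: rpht ykl fgo kxbmu rlklq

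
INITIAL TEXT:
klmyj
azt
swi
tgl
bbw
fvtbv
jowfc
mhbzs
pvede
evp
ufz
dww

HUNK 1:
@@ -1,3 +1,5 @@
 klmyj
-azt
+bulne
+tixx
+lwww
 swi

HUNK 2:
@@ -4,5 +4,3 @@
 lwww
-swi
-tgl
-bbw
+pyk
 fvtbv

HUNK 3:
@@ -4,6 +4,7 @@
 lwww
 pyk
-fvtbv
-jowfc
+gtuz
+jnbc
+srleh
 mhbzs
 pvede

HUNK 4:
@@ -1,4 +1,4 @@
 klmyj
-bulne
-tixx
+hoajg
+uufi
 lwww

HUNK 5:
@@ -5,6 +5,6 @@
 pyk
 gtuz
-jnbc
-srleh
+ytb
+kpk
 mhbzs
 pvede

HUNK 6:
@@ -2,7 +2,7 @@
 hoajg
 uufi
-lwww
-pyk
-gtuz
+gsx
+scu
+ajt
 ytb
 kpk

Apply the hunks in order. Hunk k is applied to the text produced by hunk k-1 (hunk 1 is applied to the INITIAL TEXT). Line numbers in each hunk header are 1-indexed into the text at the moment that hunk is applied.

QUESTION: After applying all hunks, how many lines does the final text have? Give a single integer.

Hunk 1: at line 1 remove [azt] add [bulne,tixx,lwww] -> 14 lines: klmyj bulne tixx lwww swi tgl bbw fvtbv jowfc mhbzs pvede evp ufz dww
Hunk 2: at line 4 remove [swi,tgl,bbw] add [pyk] -> 12 lines: klmyj bulne tixx lwww pyk fvtbv jowfc mhbzs pvede evp ufz dww
Hunk 3: at line 4 remove [fvtbv,jowfc] add [gtuz,jnbc,srleh] -> 13 lines: klmyj bulne tixx lwww pyk gtuz jnbc srleh mhbzs pvede evp ufz dww
Hunk 4: at line 1 remove [bulne,tixx] add [hoajg,uufi] -> 13 lines: klmyj hoajg uufi lwww pyk gtuz jnbc srleh mhbzs pvede evp ufz dww
Hunk 5: at line 5 remove [jnbc,srleh] add [ytb,kpk] -> 13 lines: klmyj hoajg uufi lwww pyk gtuz ytb kpk mhbzs pvede evp ufz dww
Hunk 6: at line 2 remove [lwww,pyk,gtuz] add [gsx,scu,ajt] -> 13 lines: klmyj hoajg uufi gsx scu ajt ytb kpk mhbzs pvede evp ufz dww
Final line count: 13

Answer: 13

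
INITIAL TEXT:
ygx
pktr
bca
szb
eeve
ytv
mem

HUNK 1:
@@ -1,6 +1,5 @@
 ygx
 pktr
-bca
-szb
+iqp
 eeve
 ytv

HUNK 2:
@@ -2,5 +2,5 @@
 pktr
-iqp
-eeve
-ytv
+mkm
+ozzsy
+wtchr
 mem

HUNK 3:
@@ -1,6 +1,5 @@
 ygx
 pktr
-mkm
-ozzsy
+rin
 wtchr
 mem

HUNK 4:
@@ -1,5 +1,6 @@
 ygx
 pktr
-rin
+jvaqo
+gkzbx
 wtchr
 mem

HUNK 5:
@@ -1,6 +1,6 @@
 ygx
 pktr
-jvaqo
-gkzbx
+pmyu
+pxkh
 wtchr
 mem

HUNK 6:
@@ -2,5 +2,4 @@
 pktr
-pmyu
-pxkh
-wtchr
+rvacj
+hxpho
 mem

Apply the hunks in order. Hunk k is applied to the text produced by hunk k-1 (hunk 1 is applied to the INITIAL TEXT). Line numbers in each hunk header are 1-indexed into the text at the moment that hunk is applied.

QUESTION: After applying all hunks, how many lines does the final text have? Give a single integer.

Answer: 5

Derivation:
Hunk 1: at line 1 remove [bca,szb] add [iqp] -> 6 lines: ygx pktr iqp eeve ytv mem
Hunk 2: at line 2 remove [iqp,eeve,ytv] add [mkm,ozzsy,wtchr] -> 6 lines: ygx pktr mkm ozzsy wtchr mem
Hunk 3: at line 1 remove [mkm,ozzsy] add [rin] -> 5 lines: ygx pktr rin wtchr mem
Hunk 4: at line 1 remove [rin] add [jvaqo,gkzbx] -> 6 lines: ygx pktr jvaqo gkzbx wtchr mem
Hunk 5: at line 1 remove [jvaqo,gkzbx] add [pmyu,pxkh] -> 6 lines: ygx pktr pmyu pxkh wtchr mem
Hunk 6: at line 2 remove [pmyu,pxkh,wtchr] add [rvacj,hxpho] -> 5 lines: ygx pktr rvacj hxpho mem
Final line count: 5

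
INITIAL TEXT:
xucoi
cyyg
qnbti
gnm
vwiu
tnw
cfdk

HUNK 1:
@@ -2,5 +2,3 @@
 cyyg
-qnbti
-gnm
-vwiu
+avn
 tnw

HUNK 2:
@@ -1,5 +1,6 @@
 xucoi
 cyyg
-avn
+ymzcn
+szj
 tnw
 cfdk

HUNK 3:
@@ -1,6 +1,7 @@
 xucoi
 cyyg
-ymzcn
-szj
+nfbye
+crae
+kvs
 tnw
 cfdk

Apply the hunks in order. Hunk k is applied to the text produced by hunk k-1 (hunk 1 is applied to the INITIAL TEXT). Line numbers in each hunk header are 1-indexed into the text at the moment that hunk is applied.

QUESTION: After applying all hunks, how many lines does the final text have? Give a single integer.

Hunk 1: at line 2 remove [qnbti,gnm,vwiu] add [avn] -> 5 lines: xucoi cyyg avn tnw cfdk
Hunk 2: at line 1 remove [avn] add [ymzcn,szj] -> 6 lines: xucoi cyyg ymzcn szj tnw cfdk
Hunk 3: at line 1 remove [ymzcn,szj] add [nfbye,crae,kvs] -> 7 lines: xucoi cyyg nfbye crae kvs tnw cfdk
Final line count: 7

Answer: 7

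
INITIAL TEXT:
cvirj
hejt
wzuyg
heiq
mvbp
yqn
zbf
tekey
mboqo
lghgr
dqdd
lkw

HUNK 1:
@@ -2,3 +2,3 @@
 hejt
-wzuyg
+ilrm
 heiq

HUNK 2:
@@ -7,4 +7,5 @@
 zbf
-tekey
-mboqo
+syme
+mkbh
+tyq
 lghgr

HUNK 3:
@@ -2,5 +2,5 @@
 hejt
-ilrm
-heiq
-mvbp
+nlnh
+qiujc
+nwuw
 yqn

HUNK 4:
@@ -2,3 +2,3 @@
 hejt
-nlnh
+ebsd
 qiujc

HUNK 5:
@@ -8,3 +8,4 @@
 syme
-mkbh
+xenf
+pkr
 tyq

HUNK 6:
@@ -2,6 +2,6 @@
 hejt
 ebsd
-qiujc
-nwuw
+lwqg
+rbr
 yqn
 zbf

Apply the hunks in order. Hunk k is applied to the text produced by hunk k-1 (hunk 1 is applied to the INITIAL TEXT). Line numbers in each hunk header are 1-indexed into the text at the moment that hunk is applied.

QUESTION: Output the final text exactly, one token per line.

Hunk 1: at line 2 remove [wzuyg] add [ilrm] -> 12 lines: cvirj hejt ilrm heiq mvbp yqn zbf tekey mboqo lghgr dqdd lkw
Hunk 2: at line 7 remove [tekey,mboqo] add [syme,mkbh,tyq] -> 13 lines: cvirj hejt ilrm heiq mvbp yqn zbf syme mkbh tyq lghgr dqdd lkw
Hunk 3: at line 2 remove [ilrm,heiq,mvbp] add [nlnh,qiujc,nwuw] -> 13 lines: cvirj hejt nlnh qiujc nwuw yqn zbf syme mkbh tyq lghgr dqdd lkw
Hunk 4: at line 2 remove [nlnh] add [ebsd] -> 13 lines: cvirj hejt ebsd qiujc nwuw yqn zbf syme mkbh tyq lghgr dqdd lkw
Hunk 5: at line 8 remove [mkbh] add [xenf,pkr] -> 14 lines: cvirj hejt ebsd qiujc nwuw yqn zbf syme xenf pkr tyq lghgr dqdd lkw
Hunk 6: at line 2 remove [qiujc,nwuw] add [lwqg,rbr] -> 14 lines: cvirj hejt ebsd lwqg rbr yqn zbf syme xenf pkr tyq lghgr dqdd lkw

Answer: cvirj
hejt
ebsd
lwqg
rbr
yqn
zbf
syme
xenf
pkr
tyq
lghgr
dqdd
lkw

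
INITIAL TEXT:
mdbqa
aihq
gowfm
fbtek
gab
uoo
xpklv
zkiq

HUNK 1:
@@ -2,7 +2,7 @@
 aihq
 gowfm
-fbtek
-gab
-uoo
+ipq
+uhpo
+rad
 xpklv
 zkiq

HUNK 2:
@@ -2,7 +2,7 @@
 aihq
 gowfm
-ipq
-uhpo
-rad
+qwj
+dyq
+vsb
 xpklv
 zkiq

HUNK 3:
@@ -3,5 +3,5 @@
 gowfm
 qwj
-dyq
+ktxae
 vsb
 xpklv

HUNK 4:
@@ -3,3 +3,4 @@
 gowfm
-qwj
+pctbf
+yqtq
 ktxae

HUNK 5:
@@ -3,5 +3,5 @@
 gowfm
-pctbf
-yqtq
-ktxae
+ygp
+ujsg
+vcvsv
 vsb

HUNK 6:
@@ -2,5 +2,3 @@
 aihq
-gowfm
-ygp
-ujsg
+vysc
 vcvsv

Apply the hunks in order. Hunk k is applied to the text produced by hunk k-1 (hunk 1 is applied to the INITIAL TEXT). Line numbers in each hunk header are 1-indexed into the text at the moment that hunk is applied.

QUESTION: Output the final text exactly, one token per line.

Answer: mdbqa
aihq
vysc
vcvsv
vsb
xpklv
zkiq

Derivation:
Hunk 1: at line 2 remove [fbtek,gab,uoo] add [ipq,uhpo,rad] -> 8 lines: mdbqa aihq gowfm ipq uhpo rad xpklv zkiq
Hunk 2: at line 2 remove [ipq,uhpo,rad] add [qwj,dyq,vsb] -> 8 lines: mdbqa aihq gowfm qwj dyq vsb xpklv zkiq
Hunk 3: at line 3 remove [dyq] add [ktxae] -> 8 lines: mdbqa aihq gowfm qwj ktxae vsb xpklv zkiq
Hunk 4: at line 3 remove [qwj] add [pctbf,yqtq] -> 9 lines: mdbqa aihq gowfm pctbf yqtq ktxae vsb xpklv zkiq
Hunk 5: at line 3 remove [pctbf,yqtq,ktxae] add [ygp,ujsg,vcvsv] -> 9 lines: mdbqa aihq gowfm ygp ujsg vcvsv vsb xpklv zkiq
Hunk 6: at line 2 remove [gowfm,ygp,ujsg] add [vysc] -> 7 lines: mdbqa aihq vysc vcvsv vsb xpklv zkiq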